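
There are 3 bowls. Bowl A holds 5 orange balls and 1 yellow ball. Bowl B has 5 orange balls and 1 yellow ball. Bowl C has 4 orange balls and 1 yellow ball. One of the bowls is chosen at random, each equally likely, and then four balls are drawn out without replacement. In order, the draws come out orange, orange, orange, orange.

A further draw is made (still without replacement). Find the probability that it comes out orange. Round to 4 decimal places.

For each hypothesis, P(data | H) works out to: P(data | bowl A) = (5/6)(4/5)(3/4)(2/3) = 1/3; P(data | bowl B) = (5/6)(4/5)(3/4)(2/3) = 1/3; P(data | bowl C) = (4/5)(3/4)(2/3)(1/2) = 1/5.
Weighting by the prior gives 1/3 · 1/3 = 1/9, 1/3 · 1/3 = 1/9, 1/3 · 1/5 = 1/15; summing to 13/45.
Dividing through by the total gives posterior P(bowl A | data) = 5/13, P(bowl B | data) = 5/13, P(bowl C | data) = 3/13.
The predictive probability is P(orange next | data) = (1/2)(5/13) + (1/2)(5/13) + (0)(3/13) = 5/13.

0.3846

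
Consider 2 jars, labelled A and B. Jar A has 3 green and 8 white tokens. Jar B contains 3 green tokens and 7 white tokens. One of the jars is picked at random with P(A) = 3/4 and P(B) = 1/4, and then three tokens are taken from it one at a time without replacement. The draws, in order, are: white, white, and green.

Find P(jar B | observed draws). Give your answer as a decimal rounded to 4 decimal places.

0.2558

Compute the likelihood of the observed sequence for each case: P(data | jar A) = (8/11)(7/10)(3/9) = 0.1697; P(data | jar B) = (7/10)(6/9)(3/8) = 0.175.
Weighting by the prior gives 3/4 · 0.1697 = 0.12727, 1/4 · 0.175 = 0.04375; summing to 0.17102.
By Bayes' rule, P(jar B | data) = (0.04375) / (0.17102) = 0.25581.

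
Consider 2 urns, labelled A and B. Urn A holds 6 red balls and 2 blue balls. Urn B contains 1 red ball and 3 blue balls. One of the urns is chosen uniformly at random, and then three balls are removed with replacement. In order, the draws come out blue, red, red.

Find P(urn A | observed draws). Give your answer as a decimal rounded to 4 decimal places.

0.7500

Compute the likelihood of the observed sequence for each case: P(data | urn A) = (2/8)(6/8)(6/8) = 9/64; P(data | urn B) = (3/4)(1/4)(1/4) = 3/64.
Weighting by the prior gives 1/2 · 9/64 = 9/128, 1/2 · 3/64 = 3/128; summing to 3/32.
Therefore the posterior P(urn A | data) = (9/128) / (3/32) = 3/4.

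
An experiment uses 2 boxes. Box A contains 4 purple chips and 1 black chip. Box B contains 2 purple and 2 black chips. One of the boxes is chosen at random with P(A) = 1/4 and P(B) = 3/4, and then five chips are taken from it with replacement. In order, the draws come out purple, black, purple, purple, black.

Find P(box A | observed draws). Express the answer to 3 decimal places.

Compute the likelihood of the observed sequence for each case: P(data | box A) = (4/5)(1/5)(4/5)(4/5)(1/5) = 0.02048; P(data | box B) = (2/4)(2/4)(2/4)(2/4)(2/4) = 0.03125.
The prior-weighted likelihoods are 1/4 · 0.02048 = 0.00512, 3/4 · 0.03125 = 0.023438; with total 0.028557.
By Bayes' rule, P(box A | data) = (0.00512) / (0.028557) = 0.17929.

0.179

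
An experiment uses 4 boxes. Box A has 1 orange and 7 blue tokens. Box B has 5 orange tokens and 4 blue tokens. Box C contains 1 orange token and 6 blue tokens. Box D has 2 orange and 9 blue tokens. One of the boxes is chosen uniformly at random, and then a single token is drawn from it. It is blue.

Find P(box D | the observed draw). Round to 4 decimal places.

0.2732

Under each hypothesis, the probability of this draw is: P(data | box A) = (7/8) = 0.875; P(data | box B) = (4/9) = 0.44444; P(data | box C) = (6/7) = 0.85714; P(data | box D) = (9/11) = 0.81818.
The prior-weighted likelihoods are 1/4 · 0.875 = 0.21875, 1/4 · 0.44444 = 0.11111, 1/4 · 0.85714 = 0.21429, 1/4 · 0.81818 = 0.20455; these sum to 0.74869.
By Bayes' rule, P(box D | data) = (0.20455) / (0.74869) = 0.2732.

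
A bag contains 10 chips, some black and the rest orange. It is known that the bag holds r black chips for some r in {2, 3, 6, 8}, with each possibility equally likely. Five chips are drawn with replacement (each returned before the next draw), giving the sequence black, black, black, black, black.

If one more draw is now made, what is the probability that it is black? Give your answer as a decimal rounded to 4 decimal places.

Compute the likelihood of the observed sequence for each case: P(data | r = 2) = (2/10)(2/10)(2/10)(2/10)(2/10) = 0.00032; P(data | r = 3) = (3/10)(3/10)(3/10)(3/10)(3/10) = 0.00243; P(data | r = 6) = (6/10)(6/10)(6/10)(6/10)(6/10) = 0.07776; P(data | r = 8) = (8/10)(8/10)(8/10)(8/10)(8/10) = 0.32768.
The prior-weighted likelihoods are 1/4 · 0.00032 = 8e-05, 1/4 · 0.00243 = 0.0006075, 1/4 · 0.07776 = 0.01944, 1/4 · 0.32768 = 0.08192; summing to 0.10205.
The posterior is then P(r = 2 | data) = 0.00078395, P(r = 3 | data) = 0.0059531, P(r = 6 | data) = 0.1905, P(r = 8 | data) = 0.80276.
Averaging over the posterior, P(black next | data) = (1/5)(0.00078395) + (3/10)(0.0059531) + (3/5)(0.1905) + (4/5)(0.80276) = 0.75845.

0.7585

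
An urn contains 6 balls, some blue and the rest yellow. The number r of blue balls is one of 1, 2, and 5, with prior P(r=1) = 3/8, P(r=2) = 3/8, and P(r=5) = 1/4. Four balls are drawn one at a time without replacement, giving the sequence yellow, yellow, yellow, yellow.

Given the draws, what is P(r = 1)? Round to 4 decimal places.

0.8333

Under each hypothesis, the probability of the observed sequence is: P(data | r = 1) = (5/6)(4/5)(3/4)(2/3) = 1/3; P(data | r = 2) = (4/6)(3/5)(2/4)(1/3) = 1/15; P(data | r = 5) = (1/6)(0/5) = 0.
Multiplying each by its prior: 3/8 · 1/3 = 1/8, 3/8 · 1/15 = 1/40, 1/4 · 0 = 0; with total 3/20.
Hence P(r = 1 | data) = (1/8) / (3/20) = 5/6.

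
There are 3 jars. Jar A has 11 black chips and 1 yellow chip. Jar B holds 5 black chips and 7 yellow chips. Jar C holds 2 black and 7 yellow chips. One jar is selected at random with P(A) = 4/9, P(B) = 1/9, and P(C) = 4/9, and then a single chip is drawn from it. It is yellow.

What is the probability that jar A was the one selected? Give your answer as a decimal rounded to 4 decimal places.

Under each hypothesis, the probability of this draw is: P(data | jar A) = (1/12) = 1/12; P(data | jar B) = (7/12) = 7/12; P(data | jar C) = (7/9) = 7/9.
The prior-weighted likelihoods are 4/9 · 1/12 = 1/27, 1/9 · 7/12 = 7/108, 4/9 · 7/9 = 28/81; these sum to 145/324.
Therefore the posterior P(jar A | data) = (1/27) / (145/324) = 12/145.

0.0828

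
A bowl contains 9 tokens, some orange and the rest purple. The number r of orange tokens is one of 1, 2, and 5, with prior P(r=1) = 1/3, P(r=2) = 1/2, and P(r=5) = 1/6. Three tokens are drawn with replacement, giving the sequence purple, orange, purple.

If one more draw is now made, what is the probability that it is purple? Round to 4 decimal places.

Under each hypothesis, the probability of the observed sequence is: P(data | r = 1) = (8/9)(1/9)(8/9) = 0.087791; P(data | r = 2) = (7/9)(2/9)(7/9) = 0.13443; P(data | r = 5) = (4/9)(5/9)(4/9) = 0.10974.
Weighting by the prior gives 1/3 · 0.087791 = 0.029264, 1/2 · 0.13443 = 0.067215, 1/6 · 0.10974 = 0.01829; summing to 0.11477.
Normalising, the posterior is P(r = 1 | data) = 0.25498, P(r = 2 | data) = 0.58566, P(r = 5 | data) = 0.15936.
The predictive probability is P(purple next | data) = (8/9)(0.25498) + (7/9)(0.58566) + (4/9)(0.15936) = 0.75299.

0.7530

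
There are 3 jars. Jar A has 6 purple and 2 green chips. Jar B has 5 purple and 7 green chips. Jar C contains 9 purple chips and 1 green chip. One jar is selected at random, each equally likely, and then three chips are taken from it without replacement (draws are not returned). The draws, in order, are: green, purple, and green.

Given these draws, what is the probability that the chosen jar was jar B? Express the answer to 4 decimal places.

0.8167

Compute the likelihood of the observed sequence for each case: P(data | jar A) = (2/8)(6/7)(1/6) = 1/28; P(data | jar B) = (7/12)(5/11)(6/10) = 7/44; P(data | jar C) = (1/10)(9/9)(0/8) = 0.
The prior-weighted likelihoods are 1/3 · 1/28 = 1/84, 1/3 · 7/44 = 7/132, 1/3 · 0 = 0; with total 5/77.
Hence P(jar B | data) = (7/132) / (5/77) = 49/60.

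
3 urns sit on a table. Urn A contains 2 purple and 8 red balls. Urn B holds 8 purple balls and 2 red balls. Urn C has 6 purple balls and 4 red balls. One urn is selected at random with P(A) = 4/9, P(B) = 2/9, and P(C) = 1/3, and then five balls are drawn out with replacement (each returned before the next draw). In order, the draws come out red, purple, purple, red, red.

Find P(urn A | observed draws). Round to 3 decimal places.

0.508

For each hypothesis, P(data | H) works out to: P(data | urn A) = (8/10)(2/10)(2/10)(8/10)(8/10) = 0.02048; P(data | urn B) = (2/10)(8/10)(8/10)(2/10)(2/10) = 0.00512; P(data | urn C) = (4/10)(6/10)(6/10)(4/10)(4/10) = 0.02304.
The prior-weighted likelihoods are 4/9 · 0.02048 = 0.0091022, 2/9 · 0.00512 = 0.0011378, 1/3 · 0.02304 = 0.00768; summing to 0.01792.
So P(urn A | data) = (0.0091022) / (0.01792) = 0.50794.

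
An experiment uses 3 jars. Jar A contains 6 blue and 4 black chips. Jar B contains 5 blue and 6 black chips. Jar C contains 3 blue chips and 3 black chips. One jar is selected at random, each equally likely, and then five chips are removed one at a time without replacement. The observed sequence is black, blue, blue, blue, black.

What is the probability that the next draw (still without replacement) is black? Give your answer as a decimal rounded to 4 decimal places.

For each hypothesis, P(data | H) works out to: P(data | jar A) = (4/10)(6/9)(5/8)(4/7)(3/6) = 0.047619; P(data | jar B) = (6/11)(5/10)(4/9)(3/8)(5/7) = 0.032468; P(data | jar C) = (3/6)(3/5)(2/4)(1/3)(2/2) = 0.05.
The prior-weighted likelihoods are 1/3 · 0.047619 = 0.015873, 1/3 · 0.032468 = 0.010823, 1/3 · 0.05 = 0.016667; these sum to 0.043362.
Dividing through by the total gives posterior P(jar A | data) = 0.36606, P(jar B | data) = 0.24958, P(jar C | data) = 0.38436.
So P(black next | data) = Σ P(black next | H) P(H | data) = (2/5)(0.36606) + (2/3)(0.24958) + (1)(0.38436) = 0.69717.

0.6972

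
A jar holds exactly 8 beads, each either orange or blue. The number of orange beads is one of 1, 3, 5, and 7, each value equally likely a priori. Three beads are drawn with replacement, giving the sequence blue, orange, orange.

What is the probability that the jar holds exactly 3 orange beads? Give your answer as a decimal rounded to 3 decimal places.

For each hypothesis, P(data | H) works out to: P(data | r = 1) = (7/8)(1/8)(1/8) = 0.013672; P(data | r = 3) = (5/8)(3/8)(3/8) = 0.087891; P(data | r = 5) = (3/8)(5/8)(5/8) = 0.14648; P(data | r = 7) = (1/8)(7/8)(7/8) = 0.095703.
The prior-weighted likelihoods are 1/4 · 0.013672 = 0.003418, 1/4 · 0.087891 = 0.021973, 1/4 · 0.14648 = 0.036621, 1/4 · 0.095703 = 0.023926; summing to 0.085938.
Hence P(r = 3 | data) = (0.021973) / (0.085938) = 0.25568.

0.256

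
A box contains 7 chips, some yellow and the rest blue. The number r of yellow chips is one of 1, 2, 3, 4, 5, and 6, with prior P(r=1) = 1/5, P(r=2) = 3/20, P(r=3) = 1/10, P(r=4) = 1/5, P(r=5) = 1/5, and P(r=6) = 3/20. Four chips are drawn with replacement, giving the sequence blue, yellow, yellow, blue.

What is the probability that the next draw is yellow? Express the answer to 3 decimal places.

Under each hypothesis, the probability of the observed sequence is: P(data | r = 1) = (6/7)(1/7)(1/7)(6/7) = 0.014994; P(data | r = 2) = (5/7)(2/7)(2/7)(5/7) = 0.041649; P(data | r = 3) = (4/7)(3/7)(3/7)(4/7) = 0.059975; P(data | r = 4) = (3/7)(4/7)(4/7)(3/7) = 0.059975; P(data | r = 5) = (2/7)(5/7)(5/7)(2/7) = 0.041649; P(data | r = 6) = (1/7)(6/7)(6/7)(1/7) = 0.014994.
Weighting by the prior gives 1/5 · 0.014994 = 0.0029988, 3/20 · 0.041649 = 0.0062474, 1/10 · 0.059975 = 0.0059975, 1/5 · 0.059975 = 0.011995, 1/5 · 0.041649 = 0.0083299, 3/20 · 0.014994 = 0.0022491; with total 0.037818.
The posterior is then P(r = 1 | data) = 0.079295, P(r = 2 | data) = 0.1652, P(r = 3 | data) = 0.15859, P(r = 4 | data) = 0.31718, P(r = 5 | data) = 0.22026, P(r = 6 | data) = 0.059471.
The predictive probability is P(yellow next | data) = (1/7)(0.079295) + (2/7)(0.1652) + (3/7)(0.15859) + (4/7)(0.31718) + (5/7)(0.22026) + (6/7)(0.059471) = 0.51605.

0.516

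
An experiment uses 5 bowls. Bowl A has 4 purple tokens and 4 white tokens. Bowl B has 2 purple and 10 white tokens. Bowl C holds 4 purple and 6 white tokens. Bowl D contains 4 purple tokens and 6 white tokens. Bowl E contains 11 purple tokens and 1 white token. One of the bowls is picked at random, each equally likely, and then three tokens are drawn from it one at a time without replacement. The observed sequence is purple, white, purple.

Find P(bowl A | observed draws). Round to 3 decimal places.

0.324

For each hypothesis, P(data | H) works out to: P(data | bowl A) = (4/8)(4/7)(3/6) = 0.14286; P(data | bowl B) = (2/12)(10/11)(1/10) = 0.015152; P(data | bowl C) = (4/10)(6/9)(3/8) = 0.1; P(data | bowl D) = (4/10)(6/9)(3/8) = 0.1; P(data | bowl E) = (11/12)(1/11)(10/10) = 0.083333.
Multiplying each by its prior: 1/5 · 0.14286 = 0.028571, 1/5 · 0.015152 = 0.0030303, 1/5 · 0.1 = 0.02, 1/5 · 0.1 = 0.02, 1/5 · 0.083333 = 0.016667; these sum to 0.088268.
By Bayes' rule, P(bowl A | data) = (0.028571) / (0.088268) = 0.32369.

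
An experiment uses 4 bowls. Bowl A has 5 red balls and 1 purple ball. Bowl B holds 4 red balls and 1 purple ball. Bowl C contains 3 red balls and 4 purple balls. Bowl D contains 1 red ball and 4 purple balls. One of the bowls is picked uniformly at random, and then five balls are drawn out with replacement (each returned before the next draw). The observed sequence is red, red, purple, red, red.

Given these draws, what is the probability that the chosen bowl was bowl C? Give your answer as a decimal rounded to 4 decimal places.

Under each hypothesis, the probability of the observed sequence is: P(data | bowl A) = (5/6)(5/6)(1/6)(5/6)(5/6) = 0.080376; P(data | bowl B) = (4/5)(4/5)(1/5)(4/5)(4/5) = 0.08192; P(data | bowl C) = (3/7)(3/7)(4/7)(3/7)(3/7) = 0.019278; P(data | bowl D) = (1/5)(1/5)(4/5)(1/5)(1/5) = 0.00128.
Weighting by the prior gives 1/4 · 0.080376 = 0.020094, 1/4 · 0.08192 = 0.02048, 1/4 · 0.019278 = 0.0048194, 1/4 · 0.00128 = 0.00032; these sum to 0.045713.
Hence P(bowl C | data) = (0.0048194) / (0.045713) = 0.10543.

0.1054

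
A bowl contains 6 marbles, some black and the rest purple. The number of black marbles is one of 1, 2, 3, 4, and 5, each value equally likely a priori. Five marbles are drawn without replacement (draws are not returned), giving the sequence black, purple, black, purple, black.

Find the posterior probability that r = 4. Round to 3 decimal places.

0.571

The likelihood of the observed sequence under each hypothesis: P(data | r = 1) = (1/6)(5/5)(0/4) = 0; P(data | r = 2) = (2/6)(4/5)(1/4)(3/3)(0/2) = 0; P(data | r = 3) = (3/6)(3/5)(2/4)(2/3)(1/2) = 1/20; P(data | r = 4) = (4/6)(2/5)(3/4)(1/3)(2/2) = 1/15; P(data | r = 5) = (5/6)(1/5)(4/4)(0/3) = 0.
Multiplying each by its prior: 1/5 · 0 = 0, 1/5 · 0 = 0, 1/5 · 1/20 = 1/100, 1/5 · 1/15 = 1/75, 1/5 · 0 = 0; with total 7/300.
Hence P(r = 4 | data) = (1/75) / (7/300) = 4/7.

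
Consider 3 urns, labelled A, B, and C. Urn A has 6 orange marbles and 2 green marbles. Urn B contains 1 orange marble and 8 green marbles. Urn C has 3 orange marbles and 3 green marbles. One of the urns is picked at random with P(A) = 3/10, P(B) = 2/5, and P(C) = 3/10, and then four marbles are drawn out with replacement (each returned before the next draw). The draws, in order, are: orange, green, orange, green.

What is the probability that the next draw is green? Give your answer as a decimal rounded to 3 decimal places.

0.466

For each hypothesis, P(data | H) works out to: P(data | urn A) = (6/8)(2/8)(6/8)(2/8) = 0.035156; P(data | urn B) = (1/9)(8/9)(1/9)(8/9) = 0.0097546; P(data | urn C) = (3/6)(3/6)(3/6)(3/6) = 0.0625.
Multiplying each by its prior: 3/10 · 0.035156 = 0.010547, 2/5 · 0.0097546 = 0.0039018, 3/10 · 0.0625 = 0.01875; with total 0.033199.
Dividing through by the total gives posterior P(urn A | data) = 0.31769, P(urn B | data) = 0.11753, P(urn C | data) = 0.56478.
Averaging over the posterior, P(green next | data) = (1/4)(0.31769) + (8/9)(0.11753) + (1/2)(0.56478) = 0.46628.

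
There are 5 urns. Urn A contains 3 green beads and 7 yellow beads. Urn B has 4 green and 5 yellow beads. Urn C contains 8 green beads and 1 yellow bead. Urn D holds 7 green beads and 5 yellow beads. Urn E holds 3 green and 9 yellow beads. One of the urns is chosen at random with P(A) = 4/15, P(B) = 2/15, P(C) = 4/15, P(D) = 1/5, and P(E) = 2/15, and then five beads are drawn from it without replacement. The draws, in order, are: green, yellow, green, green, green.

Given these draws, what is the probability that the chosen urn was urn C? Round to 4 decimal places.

For each hypothesis, P(data | H) works out to: P(data | urn A) = (3/10)(7/9)(2/8)(1/7)(0/6) = 0; P(data | urn B) = (4/9)(5/8)(3/7)(2/6)(1/5) = 0.0079365; P(data | urn C) = (8/9)(1/8)(7/7)(6/6)(5/5) = 0.11111; P(data | urn D) = (7/12)(5/11)(6/10)(5/9)(4/8) = 0.044192; P(data | urn E) = (3/12)(9/11)(2/10)(1/9)(0/8) = 0.
The prior-weighted likelihoods are 4/15 · 0 = 0, 2/15 · 0.0079365 = 0.0010582, 4/15 · 0.11111 = 0.02963, 1/5 · 0.044192 = 0.0088384, 2/15 · 0 = 0; with total 0.039526.
By Bayes' rule, P(urn C | data) = (0.02963) / (0.039526) = 0.74962.

0.7496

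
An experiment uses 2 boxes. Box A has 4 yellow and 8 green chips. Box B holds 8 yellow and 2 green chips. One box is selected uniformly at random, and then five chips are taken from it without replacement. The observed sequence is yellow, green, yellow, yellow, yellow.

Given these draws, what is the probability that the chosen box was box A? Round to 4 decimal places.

0.0179

Compute the likelihood of the observed sequence for each case: P(data | box A) = (4/12)(8/11)(3/10)(2/9)(1/8) = 1/495; P(data | box B) = (8/10)(2/9)(7/8)(6/7)(5/6) = 1/9.
The prior-weighted likelihoods are 1/2 · 1/495 = 1/990, 1/2 · 1/9 = 1/18; with total 28/495.
By Bayes' rule, P(box A | data) = (1/990) / (28/495) = 1/56.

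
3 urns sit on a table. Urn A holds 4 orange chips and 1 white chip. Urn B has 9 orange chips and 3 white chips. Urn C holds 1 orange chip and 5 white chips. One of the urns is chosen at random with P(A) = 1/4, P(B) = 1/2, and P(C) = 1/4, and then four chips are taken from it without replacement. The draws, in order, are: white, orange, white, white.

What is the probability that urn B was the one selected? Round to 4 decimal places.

For each hypothesis, P(data | H) works out to: P(data | urn A) = (1/5)(4/4)(0/3) = 0; P(data | urn B) = (3/12)(9/11)(2/10)(1/9) = 1/220; P(data | urn C) = (5/6)(1/5)(4/4)(3/3) = 1/6.
The prior-weighted likelihoods are 1/4 · 0 = 0, 1/2 · 1/220 = 1/440, 1/4 · 1/6 = 1/24; summing to 29/660.
By Bayes' rule, P(urn B | data) = (1/440) / (29/660) = 3/58.

0.0517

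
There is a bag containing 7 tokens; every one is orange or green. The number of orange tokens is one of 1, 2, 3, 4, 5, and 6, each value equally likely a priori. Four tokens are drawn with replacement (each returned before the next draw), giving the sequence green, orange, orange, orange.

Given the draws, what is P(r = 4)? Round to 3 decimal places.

0.236

For each hypothesis, P(data | H) works out to: P(data | r = 1) = (6/7)(1/7)(1/7)(1/7) = 0.002499; P(data | r = 2) = (5/7)(2/7)(2/7)(2/7) = 0.01666; P(data | r = 3) = (4/7)(3/7)(3/7)(3/7) = 0.044981; P(data | r = 4) = (3/7)(4/7)(4/7)(4/7) = 0.079967; P(data | r = 5) = (2/7)(5/7)(5/7)(5/7) = 0.10412; P(data | r = 6) = (1/7)(6/7)(6/7)(6/7) = 0.089963.
Multiplying each by its prior: 1/6 · 0.002499 = 0.00041649, 1/6 · 0.01666 = 0.0027766, 1/6 · 0.044981 = 0.0074969, 1/6 · 0.079967 = 0.013328, 1/6 · 0.10412 = 0.017354, 1/6 · 0.089963 = 0.014994; these sum to 0.056365.
By Bayes' rule, P(r = 4 | data) = (0.013328) / (0.056365) = 0.23645.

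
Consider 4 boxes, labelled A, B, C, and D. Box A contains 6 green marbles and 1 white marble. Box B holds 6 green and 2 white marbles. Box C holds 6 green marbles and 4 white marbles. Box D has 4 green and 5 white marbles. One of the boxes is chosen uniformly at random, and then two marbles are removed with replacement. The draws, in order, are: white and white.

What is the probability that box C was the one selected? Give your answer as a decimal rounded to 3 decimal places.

Compute the likelihood of the observed sequence for each case: P(data | box A) = (1/7)(1/7) = 0.020408; P(data | box B) = (2/8)(2/8) = 0.0625; P(data | box C) = (4/10)(4/10) = 0.16; P(data | box D) = (5/9)(5/9) = 0.30864.
The prior-weighted likelihoods are 1/4 · 0.020408 = 0.005102, 1/4 · 0.0625 = 0.015625, 1/4 · 0.16 = 0.04, 1/4 · 0.30864 = 0.07716; these sum to 0.13789.
By Bayes' rule, P(box C | data) = (0.04) / (0.13789) = 0.29009.

0.290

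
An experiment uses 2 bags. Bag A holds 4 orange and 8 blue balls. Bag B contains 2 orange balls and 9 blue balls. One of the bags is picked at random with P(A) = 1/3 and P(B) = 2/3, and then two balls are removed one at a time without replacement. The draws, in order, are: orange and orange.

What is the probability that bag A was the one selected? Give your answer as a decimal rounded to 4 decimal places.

The likelihood of the observed sequence under each hypothesis: P(data | bag A) = (4/12)(3/11) = 1/11; P(data | bag B) = (2/11)(1/10) = 1/55.
Weighting by the prior gives 1/3 · 1/11 = 1/33, 2/3 · 1/55 = 2/165; with total 7/165.
So P(bag A | data) = (1/33) / (7/165) = 5/7.

0.7143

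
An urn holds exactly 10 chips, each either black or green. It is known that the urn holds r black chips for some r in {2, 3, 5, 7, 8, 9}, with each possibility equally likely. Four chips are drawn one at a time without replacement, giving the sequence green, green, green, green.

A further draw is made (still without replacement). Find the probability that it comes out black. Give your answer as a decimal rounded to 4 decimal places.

Under each hypothesis, the probability of the observed sequence is: P(data | r = 2) = (8/10)(7/9)(6/8)(5/7) = 1/3; P(data | r = 3) = (7/10)(6/9)(5/8)(4/7) = 1/6; P(data | r = 5) = (5/10)(4/9)(3/8)(2/7) = 1/42; P(data | r = 7) = (3/10)(2/9)(1/8)(0/7) = 0; P(data | r = 8) = (2/10)(1/9)(0/8) = 0; P(data | r = 9) = (1/10)(0/9) = 0.
The prior-weighted likelihoods are 1/6 · 1/3 = 1/18, 1/6 · 1/6 = 1/36, 1/6 · 1/42 = 1/252, 1/6 · 0 = 0, 1/6 · 0 = 0, 1/6 · 0 = 0; these sum to 11/126.
Dividing through by the total gives posterior P(r = 2 | data) = 7/11, P(r = 3 | data) = 7/22, P(r = 5 | data) = 1/22, P(r = 7 | data) = 0, P(r = 8 | data) = 0, P(r = 9 | data) = 0.
So P(black next | data) = Σ P(black next | H) P(H | data) = (1/3)(7/11) + (1/2)(7/22) + (5/6)(1/22) = 9/22.

0.4091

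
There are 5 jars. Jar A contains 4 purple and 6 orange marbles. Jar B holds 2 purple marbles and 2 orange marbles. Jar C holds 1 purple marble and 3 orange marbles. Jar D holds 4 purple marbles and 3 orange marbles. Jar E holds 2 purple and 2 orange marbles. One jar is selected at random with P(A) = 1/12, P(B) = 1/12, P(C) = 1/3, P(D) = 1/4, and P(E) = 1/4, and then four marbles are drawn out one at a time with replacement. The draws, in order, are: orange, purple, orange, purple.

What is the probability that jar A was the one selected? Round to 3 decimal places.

The likelihood of the observed sequence under each hypothesis: P(data | jar A) = (6/10)(4/10)(6/10)(4/10) = 0.0576; P(data | jar B) = (2/4)(2/4)(2/4)(2/4) = 0.0625; P(data | jar C) = (3/4)(1/4)(3/4)(1/4) = 0.035156; P(data | jar D) = (3/7)(4/7)(3/7)(4/7) = 0.059975; P(data | jar E) = (2/4)(2/4)(2/4)(2/4) = 0.0625.
Multiplying each by its prior: 1/12 · 0.0576 = 0.0048, 1/12 · 0.0625 = 0.0052083, 1/3 · 0.035156 = 0.011719, 1/4 · 0.059975 = 0.014994, 1/4 · 0.0625 = 0.015625; summing to 0.052346.
Therefore the posterior P(jar A | data) = (0.0048) / (0.052346) = 0.091698.

0.092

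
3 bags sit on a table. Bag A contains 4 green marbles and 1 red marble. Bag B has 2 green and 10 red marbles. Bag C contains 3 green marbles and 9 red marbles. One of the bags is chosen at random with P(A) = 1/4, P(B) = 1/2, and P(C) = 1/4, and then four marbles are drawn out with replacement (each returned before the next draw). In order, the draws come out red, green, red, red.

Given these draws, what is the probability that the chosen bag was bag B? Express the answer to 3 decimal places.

The likelihood of the observed sequence under each hypothesis: P(data | bag A) = (1/5)(4/5)(1/5)(1/5) = 0.0064; P(data | bag B) = (10/12)(2/12)(10/12)(10/12) = 0.096451; P(data | bag C) = (9/12)(3/12)(9/12)(9/12) = 0.10547.
Weighting by the prior gives 1/4 · 0.0064 = 0.0016, 1/2 · 0.096451 = 0.048225, 1/4 · 0.10547 = 0.026367; with total 0.076192.
So P(bag B | data) = (0.048225) / (0.076192) = 0.63294.

0.633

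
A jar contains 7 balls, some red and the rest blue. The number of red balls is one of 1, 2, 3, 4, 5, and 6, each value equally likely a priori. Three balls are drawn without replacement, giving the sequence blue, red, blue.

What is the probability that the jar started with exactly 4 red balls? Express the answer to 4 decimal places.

Compute the likelihood of the observed sequence for each case: P(data | r = 1) = (6/7)(1/6)(5/5) = 1/7; P(data | r = 2) = (5/7)(2/6)(4/5) = 4/21; P(data | r = 3) = (4/7)(3/6)(3/5) = 6/35; P(data | r = 4) = (3/7)(4/6)(2/5) = 4/35; P(data | r = 5) = (2/7)(5/6)(1/5) = 1/21; P(data | r = 6) = (1/7)(6/6)(0/5) = 0.
Weighting by the prior gives 1/6 · 1/7 = 1/42, 1/6 · 4/21 = 2/63, 1/6 · 6/35 = 1/35, 1/6 · 4/35 = 2/105, 1/6 · 1/21 = 1/126, 1/6 · 0 = 0; these sum to 1/9.
So P(r = 4 | data) = (2/105) / (1/9) = 6/35.

0.1714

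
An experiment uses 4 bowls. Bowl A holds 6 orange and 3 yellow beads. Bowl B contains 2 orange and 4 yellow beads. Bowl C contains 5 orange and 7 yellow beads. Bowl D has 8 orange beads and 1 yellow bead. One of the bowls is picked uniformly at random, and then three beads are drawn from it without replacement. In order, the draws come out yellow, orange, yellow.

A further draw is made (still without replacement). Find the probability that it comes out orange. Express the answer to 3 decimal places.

0.457

Compute the likelihood of the observed sequence for each case: P(data | bowl A) = (3/9)(6/8)(2/7) = 0.071429; P(data | bowl B) = (4/6)(2/5)(3/4) = 0.2; P(data | bowl C) = (7/12)(5/11)(6/10) = 0.15909; P(data | bowl D) = (1/9)(8/8)(0/7) = 0.
The prior-weighted likelihoods are 1/4 · 0.071429 = 0.017857, 1/4 · 0.2 = 0.05, 1/4 · 0.15909 = 0.039773, 1/4 · 0 = 0; with total 0.10763.
Normalising, the posterior is P(bowl A | data) = 0.16591, P(bowl B | data) = 0.46456, P(bowl C | data) = 0.36953, P(bowl D | data) = 0.
So P(orange next | data) = Σ P(orange next | H) P(H | data) = (5/6)(0.16591) + (1/3)(0.46456) + (4/9)(0.36953) = 0.45735.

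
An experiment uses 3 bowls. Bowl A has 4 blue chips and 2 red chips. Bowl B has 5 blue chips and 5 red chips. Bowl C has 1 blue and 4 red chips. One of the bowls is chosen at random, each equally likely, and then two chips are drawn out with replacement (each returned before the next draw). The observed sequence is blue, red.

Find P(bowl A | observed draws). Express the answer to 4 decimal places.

Under each hypothesis, the probability of the observed sequence is: P(data | bowl A) = (4/6)(2/6) = 0.22222; P(data | bowl B) = (5/10)(5/10) = 0.25; P(data | bowl C) = (1/5)(4/5) = 0.16.
The prior-weighted likelihoods are 1/3 · 0.22222 = 0.074074, 1/3 · 0.25 = 0.083333, 1/3 · 0.16 = 0.053333; these sum to 0.21074.
Hence P(bowl A | data) = (0.074074) / (0.21074) = 0.35149.

0.3515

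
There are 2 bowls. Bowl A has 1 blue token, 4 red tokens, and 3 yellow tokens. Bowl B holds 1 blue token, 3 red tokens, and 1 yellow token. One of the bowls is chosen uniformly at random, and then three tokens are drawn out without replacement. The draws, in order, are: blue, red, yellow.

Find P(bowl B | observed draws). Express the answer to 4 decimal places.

0.5833

For each hypothesis, P(data | H) works out to: P(data | bowl A) = (1/8)(4/7)(3/6) = 1/28; P(data | bowl B) = (1/5)(3/4)(1/3) = 1/20.
Weighting by the prior gives 1/2 · 1/28 = 1/56, 1/2 · 1/20 = 1/40; these sum to 3/70.
By Bayes' rule, P(bowl B | data) = (1/40) / (3/70) = 7/12.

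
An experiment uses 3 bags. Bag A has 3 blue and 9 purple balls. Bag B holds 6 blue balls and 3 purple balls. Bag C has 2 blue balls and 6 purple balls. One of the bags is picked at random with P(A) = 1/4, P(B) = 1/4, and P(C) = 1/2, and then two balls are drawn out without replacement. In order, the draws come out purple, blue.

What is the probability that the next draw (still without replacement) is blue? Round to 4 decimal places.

0.3294

For each hypothesis, P(data | H) works out to: P(data | bag A) = (9/12)(3/11) = 9/44; P(data | bag B) = (3/9)(6/8) = 1/4; P(data | bag C) = (6/8)(2/7) = 3/14.
Weighting by the prior gives 1/4 · 9/44 = 9/176, 1/4 · 1/4 = 1/16, 1/2 · 3/14 = 3/28; summing to 17/77.
Normalising, the posterior is P(bag A | data) = 63/272, P(bag B | data) = 77/272, P(bag C | data) = 33/68.
The predictive probability is P(blue next | data) = (1/5)(63/272) + (5/7)(77/272) + (1/6)(33/68) = 28/85.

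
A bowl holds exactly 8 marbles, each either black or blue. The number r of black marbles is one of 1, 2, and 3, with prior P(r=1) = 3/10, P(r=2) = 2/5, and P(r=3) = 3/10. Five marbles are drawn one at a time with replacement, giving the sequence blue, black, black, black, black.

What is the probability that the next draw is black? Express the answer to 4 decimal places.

0.3421

Compute the likelihood of the observed sequence for each case: P(data | r = 1) = (7/8)(1/8)(1/8)(1/8)(1/8) = 0.00021362; P(data | r = 2) = (6/8)(2/8)(2/8)(2/8)(2/8) = 0.0029297; P(data | r = 3) = (5/8)(3/8)(3/8)(3/8)(3/8) = 0.01236.
The prior-weighted likelihoods are 3/10 · 0.00021362 = 6.4087e-05, 2/5 · 0.0029297 = 0.0011719, 3/10 · 0.01236 = 0.0037079; these sum to 0.0049438.
Normalising, the posterior is P(r = 1 | data) = 0.012963, P(r = 2 | data) = 0.23704, P(r = 3 | data) = 0.75.
So P(black next | data) = Σ P(black next | H) P(H | data) = (1/8)(0.012963) + (1/4)(0.23704) + (3/8)(0.75) = 0.34213.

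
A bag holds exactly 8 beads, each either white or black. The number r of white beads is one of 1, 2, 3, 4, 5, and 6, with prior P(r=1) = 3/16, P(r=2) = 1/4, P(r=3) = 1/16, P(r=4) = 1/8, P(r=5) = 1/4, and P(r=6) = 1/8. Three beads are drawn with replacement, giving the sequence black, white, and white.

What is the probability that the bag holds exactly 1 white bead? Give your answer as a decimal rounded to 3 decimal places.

0.029

Under each hypothesis, the probability of the observed sequence is: P(data | r = 1) = (7/8)(1/8)(1/8) = 0.013672; P(data | r = 2) = (6/8)(2/8)(2/8) = 0.046875; P(data | r = 3) = (5/8)(3/8)(3/8) = 0.087891; P(data | r = 4) = (4/8)(4/8)(4/8) = 0.125; P(data | r = 5) = (3/8)(5/8)(5/8) = 0.14648; P(data | r = 6) = (2/8)(6/8)(6/8) = 0.14062.
The prior-weighted likelihoods are 3/16 · 0.013672 = 0.0025635, 1/4 · 0.046875 = 0.011719, 1/16 · 0.087891 = 0.0054932, 1/8 · 0.125 = 0.015625, 1/4 · 0.14648 = 0.036621, 1/8 · 0.14062 = 0.017578; these sum to 0.0896.
Hence P(r = 1 | data) = (0.0025635) / (0.0896) = 0.02861.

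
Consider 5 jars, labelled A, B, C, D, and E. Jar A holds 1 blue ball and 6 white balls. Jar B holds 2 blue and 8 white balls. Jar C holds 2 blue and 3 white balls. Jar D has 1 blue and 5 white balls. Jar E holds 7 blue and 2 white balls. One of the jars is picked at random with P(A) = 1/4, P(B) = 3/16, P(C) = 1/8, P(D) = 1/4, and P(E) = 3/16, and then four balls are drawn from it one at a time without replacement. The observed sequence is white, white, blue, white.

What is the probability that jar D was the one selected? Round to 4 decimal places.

The likelihood of the observed sequence under each hypothesis: P(data | jar A) = (6/7)(5/6)(1/5)(4/4) = 0.14286; P(data | jar B) = (8/10)(7/9)(2/8)(6/7) = 0.13333; P(data | jar C) = (3/5)(2/4)(2/3)(1/2) = 0.1; P(data | jar D) = (5/6)(4/5)(1/4)(3/3) = 0.16667; P(data | jar E) = (2/9)(1/8)(7/7)(0/6) = 0.
Weighting by the prior gives 1/4 · 0.14286 = 0.035714, 3/16 · 0.13333 = 0.025, 1/8 · 0.1 = 0.0125, 1/4 · 0.16667 = 0.041667, 3/16 · 0 = 0; with total 0.11488.
So P(jar D | data) = (0.041667) / (0.11488) = 0.36269.

0.3627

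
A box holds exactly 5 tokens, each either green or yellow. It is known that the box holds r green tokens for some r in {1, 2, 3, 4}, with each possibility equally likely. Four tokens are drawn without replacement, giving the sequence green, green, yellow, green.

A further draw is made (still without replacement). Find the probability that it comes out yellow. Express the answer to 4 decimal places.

0.3333

Compute the likelihood of the observed sequence for each case: P(data | r = 1) = (1/5)(0/4) = 0; P(data | r = 2) = (2/5)(1/4)(3/3)(0/2) = 0; P(data | r = 3) = (3/5)(2/4)(2/3)(1/2) = 1/10; P(data | r = 4) = (4/5)(3/4)(1/3)(2/2) = 1/5.
The prior-weighted likelihoods are 1/4 · 0 = 0, 1/4 · 0 = 0, 1/4 · 1/10 = 1/40, 1/4 · 1/5 = 1/20; with total 3/40.
The posterior is then P(r = 1 | data) = 0, P(r = 2 | data) = 0, P(r = 3 | data) = 1/3, P(r = 4 | data) = 2/3.
So P(yellow next | data) = Σ P(yellow next | H) P(H | data) = (1)(1/3) + (0)(2/3) = 1/3.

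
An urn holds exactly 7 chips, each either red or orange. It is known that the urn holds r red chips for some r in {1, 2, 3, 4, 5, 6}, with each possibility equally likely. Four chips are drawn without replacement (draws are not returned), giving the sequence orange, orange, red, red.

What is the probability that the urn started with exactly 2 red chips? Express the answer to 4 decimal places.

0.1786

For each hypothesis, P(data | H) works out to: P(data | r = 1) = (6/7)(5/6)(1/5)(0/4) = 0; P(data | r = 2) = (5/7)(4/6)(2/5)(1/4) = 1/21; P(data | r = 3) = (4/7)(3/6)(3/5)(2/4) = 3/35; P(data | r = 4) = (3/7)(2/6)(4/5)(3/4) = 3/35; P(data | r = 5) = (2/7)(1/6)(5/5)(4/4) = 1/21; P(data | r = 6) = (1/7)(0/6) = 0.
Multiplying each by its prior: 1/6 · 0 = 0, 1/6 · 1/21 = 1/126, 1/6 · 3/35 = 1/70, 1/6 · 3/35 = 1/70, 1/6 · 1/21 = 1/126, 1/6 · 0 = 0; summing to 2/45.
Hence P(r = 2 | data) = (1/126) / (2/45) = 5/28.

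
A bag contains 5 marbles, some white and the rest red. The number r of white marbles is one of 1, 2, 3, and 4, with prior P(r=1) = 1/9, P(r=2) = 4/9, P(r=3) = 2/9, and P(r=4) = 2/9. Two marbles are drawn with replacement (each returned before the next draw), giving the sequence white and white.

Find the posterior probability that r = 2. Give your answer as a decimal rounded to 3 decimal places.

0.239

The likelihood of the observed sequence under each hypothesis: P(data | r = 1) = (1/5)(1/5) = 1/25; P(data | r = 2) = (2/5)(2/5) = 4/25; P(data | r = 3) = (3/5)(3/5) = 9/25; P(data | r = 4) = (4/5)(4/5) = 16/25.
Multiplying each by its prior: 1/9 · 1/25 = 1/225, 4/9 · 4/25 = 16/225, 2/9 · 9/25 = 2/25, 2/9 · 16/25 = 32/225; summing to 67/225.
Therefore the posterior P(r = 2 | data) = (16/225) / (67/225) = 16/67.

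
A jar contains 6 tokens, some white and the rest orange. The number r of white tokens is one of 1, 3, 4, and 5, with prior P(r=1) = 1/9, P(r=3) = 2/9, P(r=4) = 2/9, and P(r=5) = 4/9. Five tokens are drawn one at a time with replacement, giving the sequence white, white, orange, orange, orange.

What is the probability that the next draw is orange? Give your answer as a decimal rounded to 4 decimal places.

0.4645

Under each hypothesis, the probability of the observed sequence is: P(data | r = 1) = (1/6)(1/6)(5/6)(5/6)(5/6) = 0.016075; P(data | r = 3) = (3/6)(3/6)(3/6)(3/6)(3/6) = 0.03125; P(data | r = 4) = (4/6)(4/6)(2/6)(2/6)(2/6) = 0.016461; P(data | r = 5) = (5/6)(5/6)(1/6)(1/6)(1/6) = 0.003215.
Multiplying each by its prior: 1/9 · 0.016075 = 0.0017861, 2/9 · 0.03125 = 0.0069444, 2/9 · 0.016461 = 0.003658, 4/9 · 0.003215 = 0.0014289; with total 0.013817.
Dividing through by the total gives posterior P(r = 1 | data) = 0.12927, P(r = 3 | data) = 0.50259, P(r = 4 | data) = 0.26474, P(r = 5 | data) = 0.10341.
The predictive probability is P(orange next | data) = (5/6)(0.12927) + (1/2)(0.50259) + (1/3)(0.26474) + (1/6)(0.10341) = 0.4645.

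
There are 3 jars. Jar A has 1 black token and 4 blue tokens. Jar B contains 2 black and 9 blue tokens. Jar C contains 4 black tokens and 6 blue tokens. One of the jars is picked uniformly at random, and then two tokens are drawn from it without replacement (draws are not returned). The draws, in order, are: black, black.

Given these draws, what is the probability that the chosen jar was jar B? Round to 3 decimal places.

Compute the likelihood of the observed sequence for each case: P(data | jar A) = (1/5)(0/4) = 0; P(data | jar B) = (2/11)(1/10) = 1/55; P(data | jar C) = (4/10)(3/9) = 2/15.
The prior-weighted likelihoods are 1/3 · 0 = 0, 1/3 · 1/55 = 1/165, 1/3 · 2/15 = 2/45; these sum to 5/99.
So P(jar B | data) = (1/165) / (5/99) = 3/25.

0.120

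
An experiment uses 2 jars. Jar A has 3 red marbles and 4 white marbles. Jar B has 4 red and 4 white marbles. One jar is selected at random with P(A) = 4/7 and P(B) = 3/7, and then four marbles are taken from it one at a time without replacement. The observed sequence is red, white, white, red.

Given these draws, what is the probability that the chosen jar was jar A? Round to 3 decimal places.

0.571

Under each hypothesis, the probability of the observed sequence is: P(data | jar A) = (3/7)(4/6)(3/5)(2/4) = 3/35; P(data | jar B) = (4/8)(4/7)(3/6)(3/5) = 3/35.
Multiplying each by its prior: 4/7 · 3/35 = 12/245, 3/7 · 3/35 = 9/245; these sum to 3/35.
By Bayes' rule, P(jar A | data) = (12/245) / (3/35) = 4/7.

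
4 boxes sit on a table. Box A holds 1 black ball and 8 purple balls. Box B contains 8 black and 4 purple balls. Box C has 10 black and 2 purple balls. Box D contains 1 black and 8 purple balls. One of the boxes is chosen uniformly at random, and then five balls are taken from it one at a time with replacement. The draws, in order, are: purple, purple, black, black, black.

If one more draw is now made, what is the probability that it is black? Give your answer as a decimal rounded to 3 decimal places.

For each hypothesis, P(data | H) works out to: P(data | box A) = (8/9)(8/9)(1/9)(1/9)(1/9) = 0.0010838; P(data | box B) = (4/12)(4/12)(8/12)(8/12)(8/12) = 0.032922; P(data | box C) = (2/12)(2/12)(10/12)(10/12)(10/12) = 0.016075; P(data | box D) = (8/9)(8/9)(1/9)(1/9)(1/9) = 0.0010838.
Weighting by the prior gives 1/4 · 0.0010838 = 0.00027096, 1/4 · 0.032922 = 0.0082305, 1/4 · 0.016075 = 0.0040188, 1/4 · 0.0010838 = 0.00027096; with total 0.012791.
Dividing through by the total gives posterior P(box A | data) = 0.021184, P(box B | data) = 0.64345, P(box C | data) = 0.31418, P(box D | data) = 0.021184.
Averaging over the posterior, P(black next | data) = (1/9)(0.021184) + (2/3)(0.64345) + (5/6)(0.31418) + (1/9)(0.021184) = 0.69549.

0.695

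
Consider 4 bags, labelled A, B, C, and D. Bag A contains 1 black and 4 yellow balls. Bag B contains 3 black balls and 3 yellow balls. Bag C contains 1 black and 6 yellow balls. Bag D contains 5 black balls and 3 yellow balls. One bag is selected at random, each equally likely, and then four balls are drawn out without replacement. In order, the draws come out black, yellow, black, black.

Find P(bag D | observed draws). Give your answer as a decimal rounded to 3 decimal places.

Compute the likelihood of the observed sequence for each case: P(data | bag A) = (1/5)(4/4)(0/3) = 0; P(data | bag B) = (3/6)(3/5)(2/4)(1/3) = 1/20; P(data | bag C) = (1/7)(6/6)(0/5) = 0; P(data | bag D) = (5/8)(3/7)(4/6)(3/5) = 3/28.
Multiplying each by its prior: 1/4 · 0 = 0, 1/4 · 1/20 = 1/80, 1/4 · 0 = 0, 1/4 · 3/28 = 3/112; summing to 11/280.
By Bayes' rule, P(bag D | data) = (3/112) / (11/280) = 15/22.

0.682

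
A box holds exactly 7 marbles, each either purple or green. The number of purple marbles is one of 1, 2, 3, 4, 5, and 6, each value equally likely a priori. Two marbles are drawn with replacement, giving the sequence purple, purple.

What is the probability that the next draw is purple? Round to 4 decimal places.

Under each hypothesis, the probability of the observed sequence is: P(data | r = 1) = (1/7)(1/7) = 1/49; P(data | r = 2) = (2/7)(2/7) = 4/49; P(data | r = 3) = (3/7)(3/7) = 9/49; P(data | r = 4) = (4/7)(4/7) = 16/49; P(data | r = 5) = (5/7)(5/7) = 25/49; P(data | r = 6) = (6/7)(6/7) = 36/49.
Multiplying each by its prior: 1/6 · 1/49 = 1/294, 1/6 · 4/49 = 2/147, 1/6 · 9/49 = 3/98, 1/6 · 16/49 = 8/147, 1/6 · 25/49 = 25/294, 1/6 · 36/49 = 6/49; these sum to 13/42.
Dividing through by the total gives posterior P(r = 1 | data) = 1/91, P(r = 2 | data) = 4/91, P(r = 3 | data) = 9/91, P(r = 4 | data) = 16/91, P(r = 5 | data) = 25/91, P(r = 6 | data) = 36/91.
So P(purple next | data) = Σ P(purple next | H) P(H | data) = (1/7)(1/91) + (2/7)(4/91) + (3/7)(9/91) + (4/7)(16/91) + (5/7)(25/91) + (6/7)(36/91) = 9/13.

0.6923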